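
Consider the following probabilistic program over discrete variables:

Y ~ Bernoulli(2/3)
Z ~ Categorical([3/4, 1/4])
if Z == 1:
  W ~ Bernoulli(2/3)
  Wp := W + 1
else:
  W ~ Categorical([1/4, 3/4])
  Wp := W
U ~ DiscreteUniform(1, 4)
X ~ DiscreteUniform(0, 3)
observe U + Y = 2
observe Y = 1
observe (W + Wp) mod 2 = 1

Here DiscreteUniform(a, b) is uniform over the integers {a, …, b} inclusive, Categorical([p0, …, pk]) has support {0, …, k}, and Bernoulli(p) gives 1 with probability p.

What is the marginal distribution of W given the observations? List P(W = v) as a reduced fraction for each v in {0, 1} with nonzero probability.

Enumerate traces; 8 have nonzero weight after conditioning:
  (Y=1, Z=1, W=0, U=1, X=0) weight 1/288
  (Y=1, Z=1, W=0, U=1, X=1) weight 1/288
  (Y=1, Z=1, W=0, U=1, X=2) weight 1/288
  (Y=1, Z=1, W=0, U=1, X=3) weight 1/288
  (Y=1, Z=1, W=1, U=1, X=0) weight 1/144
  (Y=1, Z=1, W=1, U=1, X=1) weight 1/144
  (Y=1, Z=1, W=1, U=1, X=2) weight 1/144
  (Y=1, Z=1, W=1, U=1, X=3) weight 1/144
Group by W:
  weight(W=0) = 1/72
  weight(W=1) = 1/36
Total weight = 1/72 + 1/36 = 1/24
P(W=0 | obs) = 1/72 / 1/24 = 1/3
P(W=1 | obs) = 1/36 / 1/24 = 2/3

P(W=0) = 1/3, P(W=1) = 2/3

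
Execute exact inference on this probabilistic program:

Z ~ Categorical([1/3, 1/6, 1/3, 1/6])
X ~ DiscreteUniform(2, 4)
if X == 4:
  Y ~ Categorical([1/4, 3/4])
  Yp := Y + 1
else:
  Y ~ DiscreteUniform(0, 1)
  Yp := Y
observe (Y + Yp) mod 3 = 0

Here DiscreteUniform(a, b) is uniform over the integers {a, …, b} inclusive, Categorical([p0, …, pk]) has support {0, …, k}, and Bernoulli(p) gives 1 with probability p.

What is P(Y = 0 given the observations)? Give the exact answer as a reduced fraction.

Enumerate traces; 12 have nonzero weight after conditioning:
  (Z=0, X=2, Y=0) weight 1/18
  (Z=0, X=3, Y=0) weight 1/18
  (Z=0, X=4, Y=1) weight 1/12
  (Z=1, X=2, Y=0) weight 1/36
  (Z=1, X=3, Y=0) weight 1/36
  (Z=1, X=4, Y=1) weight 1/24
  (Z=2, X=2, Y=0) weight 1/18
  (Z=2, X=3, Y=0) weight 1/18
  … 4 more
Group by Y:
  weight(Y=0) = 1/3
  weight(Y=1) = 1/4
Total weight = 1/3 + 1/4 = 7/12
P(Y=0 | obs) = 1/3 / 7/12 = 4/7
P(Y=1 | obs) = 1/4 / 7/12 = 3/7

P(Y = 0 | obs) = 4/7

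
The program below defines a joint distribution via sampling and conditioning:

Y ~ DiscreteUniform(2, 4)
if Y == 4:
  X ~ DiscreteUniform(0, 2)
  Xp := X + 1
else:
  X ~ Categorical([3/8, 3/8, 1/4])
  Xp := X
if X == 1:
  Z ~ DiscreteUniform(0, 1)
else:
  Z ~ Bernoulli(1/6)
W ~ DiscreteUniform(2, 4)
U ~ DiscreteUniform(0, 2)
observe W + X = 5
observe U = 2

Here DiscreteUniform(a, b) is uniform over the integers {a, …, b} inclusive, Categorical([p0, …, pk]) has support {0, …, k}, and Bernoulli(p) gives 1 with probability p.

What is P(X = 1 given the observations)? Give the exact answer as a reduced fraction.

Enumerate traces; 12 have nonzero weight after conditioning:
  (Y=2, X=1, Z=0, W=4, U=2) weight 1/144
  (Y=2, X=1, Z=1, W=4, U=2) weight 1/144
  (Y=2, X=2, Z=0, W=3, U=2) weight 5/648
  (Y=2, X=2, Z=1, W=3, U=2) weight 1/648
  (Y=3, X=1, Z=0, W=4, U=2) weight 1/144
  (Y=3, X=1, Z=1, W=4, U=2) weight 1/144
  (Y=3, X=2, Z=0, W=3, U=2) weight 5/648
  (Y=3, X=2, Z=1, W=3, U=2) weight 1/648
  … 4 more
Group by X:
  weight(X=1) = 13/324
  weight(X=2) = 5/162
Total weight = 13/324 + 5/162 = 23/324
P(X=1 | obs) = 13/324 / 23/324 = 13/23
P(X=2 | obs) = 5/162 / 23/324 = 10/23

P(X = 1 | obs) = 13/23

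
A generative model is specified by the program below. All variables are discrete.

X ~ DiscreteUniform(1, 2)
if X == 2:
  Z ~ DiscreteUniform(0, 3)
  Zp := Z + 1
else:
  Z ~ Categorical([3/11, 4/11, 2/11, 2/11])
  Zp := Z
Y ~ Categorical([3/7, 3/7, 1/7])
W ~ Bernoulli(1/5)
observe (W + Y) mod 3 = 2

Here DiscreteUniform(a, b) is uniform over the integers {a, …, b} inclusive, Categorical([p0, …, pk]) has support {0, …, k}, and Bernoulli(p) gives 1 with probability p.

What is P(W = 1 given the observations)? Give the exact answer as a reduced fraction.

P(W = 1 | obs) = 3/7

Enumerate traces; 16 have nonzero weight after conditioning:
  (X=1, Z=0, Y=1, W=1) weight 9/770
  (X=1, Z=0, Y=2, W=0) weight 6/385
  (X=1, Z=1, Y=1, W=1) weight 6/385
  (X=1, Z=1, Y=2, W=0) weight 8/385
  (X=1, Z=2, Y=1, W=1) weight 3/385
  (X=1, Z=2, Y=2, W=0) weight 4/385
  (X=1, Z=3, Y=1, W=1) weight 3/385
  (X=1, Z=3, Y=2, W=0) weight 4/385
  … 8 more
Group by W:
  weight(W=0) = 4/35
  weight(W=1) = 3/35
Total weight = 4/35 + 3/35 = 1/5
P(W=0 | obs) = 4/35 / 1/5 = 4/7
P(W=1 | obs) = 3/35 / 1/5 = 3/7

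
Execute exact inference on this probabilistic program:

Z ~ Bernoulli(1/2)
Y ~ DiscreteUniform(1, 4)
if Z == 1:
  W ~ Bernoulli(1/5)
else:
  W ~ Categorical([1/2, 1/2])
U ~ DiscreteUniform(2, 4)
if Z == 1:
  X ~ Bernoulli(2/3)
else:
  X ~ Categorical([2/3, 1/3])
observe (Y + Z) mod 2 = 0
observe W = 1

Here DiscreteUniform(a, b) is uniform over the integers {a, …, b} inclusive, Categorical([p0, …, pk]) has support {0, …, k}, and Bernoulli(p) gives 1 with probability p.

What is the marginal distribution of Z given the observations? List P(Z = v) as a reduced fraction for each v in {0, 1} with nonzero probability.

P(Z=0) = 5/7, P(Z=1) = 2/7

Enumerate traces; 24 have nonzero weight after conditioning:
  (Z=0, Y=2, W=1, U=2, X=0) weight 1/72
  (Z=0, Y=2, W=1, U=2, X=1) weight 1/144
  (Z=0, Y=2, W=1, U=3, X=0) weight 1/72
  (Z=0, Y=2, W=1, U=3, X=1) weight 1/144
  (Z=0, Y=2, W=1, U=4, X=0) weight 1/72
  (Z=0, Y=2, W=1, U=4, X=1) weight 1/144
  (Z=0, Y=4, W=1, U=2, X=0) weight 1/72
  (Z=0, Y=4, W=1, U=2, X=1) weight 1/144
  (Z=1, Y=1, W=1, U=2, X=0) weight 1/360
  … 15 more
Group by Z:
  weight(Z=0) = 1/8
  weight(Z=1) = 1/20
Total weight = 1/8 + 1/20 = 7/40
P(Z=0 | obs) = 1/8 / 7/40 = 5/7
P(Z=1 | obs) = 1/20 / 7/40 = 2/7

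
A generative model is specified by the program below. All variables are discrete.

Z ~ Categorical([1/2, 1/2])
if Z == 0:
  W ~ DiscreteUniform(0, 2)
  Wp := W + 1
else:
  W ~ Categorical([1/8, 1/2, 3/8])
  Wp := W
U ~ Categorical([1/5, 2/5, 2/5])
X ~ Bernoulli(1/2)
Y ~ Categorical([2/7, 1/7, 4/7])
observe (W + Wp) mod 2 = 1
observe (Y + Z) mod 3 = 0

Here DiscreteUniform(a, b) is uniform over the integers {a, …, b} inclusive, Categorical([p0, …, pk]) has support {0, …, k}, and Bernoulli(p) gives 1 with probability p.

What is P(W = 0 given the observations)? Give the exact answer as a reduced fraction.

Enumerate traces; 18 have nonzero weight after conditioning:
  (Z=0, W=0, U=0, X=0, Y=0) weight 1/210
  (Z=0, W=0, U=0, X=1, Y=0) weight 1/210
  (Z=0, W=0, U=1, X=0, Y=0) weight 1/105
  (Z=0, W=0, U=1, X=1, Y=0) weight 1/105
  (Z=0, W=0, U=2, X=0, Y=0) weight 1/105
  (Z=0, W=0, U=2, X=1, Y=0) weight 1/105
  (Z=0, W=1, U=0, X=0, Y=0) weight 1/210
  (Z=0, W=1, U=0, X=1, Y=0) weight 1/210
  (Z=0, W=2, U=0, X=0, Y=0) weight 1/210
  … 9 more
Group by W:
  weight(W=0) = 1/21
  weight(W=1) = 1/21
  weight(W=2) = 1/21
Total weight = 1/21 + 1/21 + 1/21 = 1/7
P(W=0 | obs) = 1/21 / 1/7 = 1/3
P(W=1 | obs) = 1/21 / 1/7 = 1/3
P(W=2 | obs) = 1/21 / 1/7 = 1/3

P(W = 0 | obs) = 1/3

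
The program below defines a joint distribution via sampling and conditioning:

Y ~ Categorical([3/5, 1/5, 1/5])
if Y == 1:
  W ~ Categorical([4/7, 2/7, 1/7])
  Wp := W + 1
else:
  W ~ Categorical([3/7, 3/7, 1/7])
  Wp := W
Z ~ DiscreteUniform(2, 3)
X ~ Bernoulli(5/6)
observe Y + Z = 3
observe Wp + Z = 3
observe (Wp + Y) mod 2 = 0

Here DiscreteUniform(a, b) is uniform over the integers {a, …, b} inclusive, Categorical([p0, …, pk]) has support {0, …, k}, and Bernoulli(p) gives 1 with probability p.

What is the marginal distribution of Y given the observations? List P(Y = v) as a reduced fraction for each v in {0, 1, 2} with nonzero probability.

Enumerate traces; 4 have nonzero weight after conditioning:
  (Y=0, W=0, Z=3, X=0) weight 3/140
  (Y=0, W=0, Z=3, X=1) weight 3/28
  (Y=1, W=0, Z=2, X=0) weight 1/105
  (Y=1, W=0, Z=2, X=1) weight 1/21
Group by Y:
  weight(Y=0) = 9/70
  weight(Y=1) = 2/35
Total weight = 9/70 + 2/35 = 13/70
P(Y=0 | obs) = 9/70 / 13/70 = 9/13
P(Y=1 | obs) = 2/35 / 13/70 = 4/13

P(Y=0) = 9/13, P(Y=1) = 4/13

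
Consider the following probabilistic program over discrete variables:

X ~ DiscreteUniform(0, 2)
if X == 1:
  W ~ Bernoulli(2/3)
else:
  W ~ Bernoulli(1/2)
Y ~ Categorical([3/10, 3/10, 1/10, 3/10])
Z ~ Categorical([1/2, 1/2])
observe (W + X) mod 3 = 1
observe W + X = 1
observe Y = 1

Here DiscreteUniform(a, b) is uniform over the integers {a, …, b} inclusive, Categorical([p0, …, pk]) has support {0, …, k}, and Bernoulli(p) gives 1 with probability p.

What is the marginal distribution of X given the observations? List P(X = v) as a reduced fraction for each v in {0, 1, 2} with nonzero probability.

P(X=0) = 3/5, P(X=1) = 2/5

Enumerate traces; 4 have nonzero weight after conditioning:
  (X=0, W=1, Y=1, Z=0) weight 1/40
  (X=0, W=1, Y=1, Z=1) weight 1/40
  (X=1, W=0, Y=1, Z=0) weight 1/60
  (X=1, W=0, Y=1, Z=1) weight 1/60
Group by X:
  weight(X=0) = 1/20
  weight(X=1) = 1/30
Total weight = 1/20 + 1/30 = 1/12
P(X=0 | obs) = 1/20 / 1/12 = 3/5
P(X=1 | obs) = 1/30 / 1/12 = 2/5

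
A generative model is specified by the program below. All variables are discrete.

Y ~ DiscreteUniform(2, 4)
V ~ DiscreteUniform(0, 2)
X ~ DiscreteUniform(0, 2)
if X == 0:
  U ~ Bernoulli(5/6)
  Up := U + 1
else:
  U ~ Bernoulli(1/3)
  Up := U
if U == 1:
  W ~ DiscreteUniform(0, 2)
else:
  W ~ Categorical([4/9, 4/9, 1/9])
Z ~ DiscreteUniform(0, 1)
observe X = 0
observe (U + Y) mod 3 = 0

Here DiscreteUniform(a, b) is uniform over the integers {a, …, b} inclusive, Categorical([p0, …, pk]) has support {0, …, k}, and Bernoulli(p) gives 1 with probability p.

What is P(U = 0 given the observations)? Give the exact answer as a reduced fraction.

P(U = 0 | obs) = 1/6

Enumerate traces; 36 have nonzero weight after conditioning:
  (Y=2, V=0, X=0, U=1, W=0, Z=0) weight 5/972
  (Y=2, V=0, X=0, U=1, W=0, Z=1) weight 5/972
  (Y=2, V=0, X=0, U=1, W=1, Z=0) weight 5/972
  (Y=2, V=0, X=0, U=1, W=1, Z=1) weight 5/972
  (Y=2, V=0, X=0, U=1, W=2, Z=0) weight 5/972
  (Y=2, V=0, X=0, U=1, W=2, Z=1) weight 5/972
  (Y=2, V=1, X=0, U=1, W=0, Z=0) weight 5/972
  (Y=2, V=1, X=0, U=1, W=0, Z=1) weight 5/972
  (Y=3, V=0, X=0, U=0, W=0, Z=0) weight 1/729
  … 27 more
Group by U:
  weight(U=0) = 1/54
  weight(U=1) = 5/54
Total weight = 1/54 + 5/54 = 1/9
P(U=0 | obs) = 1/54 / 1/9 = 1/6
P(U=1 | obs) = 5/54 / 1/9 = 5/6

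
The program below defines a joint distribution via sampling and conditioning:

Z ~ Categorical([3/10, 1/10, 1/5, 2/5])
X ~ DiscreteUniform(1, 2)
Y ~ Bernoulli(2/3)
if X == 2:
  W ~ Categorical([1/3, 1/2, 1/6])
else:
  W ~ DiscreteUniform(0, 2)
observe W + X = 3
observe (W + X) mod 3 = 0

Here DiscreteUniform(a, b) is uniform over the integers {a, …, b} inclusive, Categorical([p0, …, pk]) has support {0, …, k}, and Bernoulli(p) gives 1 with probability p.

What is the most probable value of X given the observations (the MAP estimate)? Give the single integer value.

argmax_v P(X = v | obs) = 2

Enumerate traces; 16 have nonzero weight after conditioning:
  (Z=0, X=1, Y=0, W=2) weight 1/60
  (Z=0, X=1, Y=1, W=2) weight 1/30
  (Z=0, X=2, Y=0, W=1) weight 1/40
  (Z=0, X=2, Y=1, W=1) weight 1/20
  (Z=1, X=1, Y=0, W=2) weight 1/180
  (Z=1, X=1, Y=1, W=2) weight 1/90
  (Z=1, X=2, Y=0, W=1) weight 1/120
  (Z=1, X=2, Y=1, W=1) weight 1/60
  … 8 more
Group by X:
  weight(X=1) = 1/6
  weight(X=2) = 1/4
Total weight = 1/6 + 1/4 = 5/12
P(X=1 | obs) = 1/6 / 5/12 = 2/5
P(X=2 | obs) = 1/4 / 5/12 = 3/5
argmax = 2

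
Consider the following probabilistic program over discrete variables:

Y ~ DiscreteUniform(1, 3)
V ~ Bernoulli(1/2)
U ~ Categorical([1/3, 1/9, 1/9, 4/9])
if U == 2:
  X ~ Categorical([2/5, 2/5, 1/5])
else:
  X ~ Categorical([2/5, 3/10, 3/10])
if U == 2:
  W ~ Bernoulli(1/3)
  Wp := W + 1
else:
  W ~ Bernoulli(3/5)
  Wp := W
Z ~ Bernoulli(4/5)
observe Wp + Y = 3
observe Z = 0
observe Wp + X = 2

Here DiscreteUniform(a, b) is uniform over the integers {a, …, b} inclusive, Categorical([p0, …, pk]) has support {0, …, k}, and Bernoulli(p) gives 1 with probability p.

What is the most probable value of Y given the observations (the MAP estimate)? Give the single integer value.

Enumerate traces; 16 have nonzero weight after conditioning:
  (Y=1, V=0, U=2, X=0, W=1, Z=0) weight 1/2025
  (Y=1, V=1, U=2, X=0, W=1, Z=0) weight 1/2025
  (Y=2, V=0, U=0, X=1, W=1, Z=0) weight 1/500
  (Y=2, V=0, U=1, X=1, W=1, Z=0) weight 1/1500
  (Y=2, V=0, U=2, X=1, W=0, Z=0) weight 2/2025
  (Y=2, V=0, U=3, X=1, W=1, Z=0) weight 1/375
  (Y=2, V=1, U=0, X=1, W=1, Z=0) weight 1/500
  (Y=2, V=1, U=1, X=1, W=1, Z=0) weight 1/1500
  (Y=3, V=0, U=0, X=2, W=0, Z=0) weight 1/750
  … 7 more
Group by Y:
  weight(Y=1) = 2/2025
  weight(Y=2) = 128/10125
  weight(Y=3) = 8/1125
Total weight = 2/2025 + 128/10125 + 8/1125 = 14/675
P(Y=1 | obs) = 2/2025 / 14/675 = 1/21
P(Y=2 | obs) = 128/10125 / 14/675 = 64/105
P(Y=3 | obs) = 8/1125 / 14/675 = 12/35
argmax = 2

argmax_v P(Y = v | obs) = 2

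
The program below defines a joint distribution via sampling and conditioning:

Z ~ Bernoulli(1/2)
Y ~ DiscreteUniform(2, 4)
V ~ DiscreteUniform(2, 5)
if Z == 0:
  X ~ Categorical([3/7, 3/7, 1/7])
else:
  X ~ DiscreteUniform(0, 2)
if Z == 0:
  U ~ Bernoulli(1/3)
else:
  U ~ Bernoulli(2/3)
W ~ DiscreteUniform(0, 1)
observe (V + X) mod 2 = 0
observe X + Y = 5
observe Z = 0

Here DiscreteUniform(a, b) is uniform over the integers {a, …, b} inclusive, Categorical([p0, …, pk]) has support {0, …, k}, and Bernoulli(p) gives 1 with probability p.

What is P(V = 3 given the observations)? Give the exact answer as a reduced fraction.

Enumerate traces; 16 have nonzero weight after conditioning:
  (Z=0, Y=3, V=2, X=2, U=0, W=0) weight 1/504
  (Z=0, Y=3, V=2, X=2, U=0, W=1) weight 1/504
  (Z=0, Y=3, V=2, X=2, U=1, W=0) weight 1/1008
  (Z=0, Y=3, V=2, X=2, U=1, W=1) weight 1/1008
  (Z=0, Y=3, V=4, X=2, U=0, W=0) weight 1/504
  (Z=0, Y=3, V=4, X=2, U=0, W=1) weight 1/504
  (Z=0, Y=3, V=4, X=2, U=1, W=0) weight 1/1008
  (Z=0, Y=3, V=4, X=2, U=1, W=1) weight 1/1008
  (Z=0, Y=4, V=3, X=1, U=0, W=0) weight 1/168
  (Z=0, Y=4, V=5, X=1, U=0, W=0) weight 1/168
  … 6 more
Group by V:
  weight(V=2) = 1/168
  weight(V=3) = 1/56
  weight(V=4) = 1/168
  weight(V=5) = 1/56
Total weight = 1/168 + 1/56 + 1/168 + 1/56 = 1/21
P(V=2 | obs) = 1/168 / 1/21 = 1/8
P(V=3 | obs) = 1/56 / 1/21 = 3/8
P(V=4 | obs) = 1/168 / 1/21 = 1/8
P(V=5 | obs) = 1/56 / 1/21 = 3/8

P(V = 3 | obs) = 3/8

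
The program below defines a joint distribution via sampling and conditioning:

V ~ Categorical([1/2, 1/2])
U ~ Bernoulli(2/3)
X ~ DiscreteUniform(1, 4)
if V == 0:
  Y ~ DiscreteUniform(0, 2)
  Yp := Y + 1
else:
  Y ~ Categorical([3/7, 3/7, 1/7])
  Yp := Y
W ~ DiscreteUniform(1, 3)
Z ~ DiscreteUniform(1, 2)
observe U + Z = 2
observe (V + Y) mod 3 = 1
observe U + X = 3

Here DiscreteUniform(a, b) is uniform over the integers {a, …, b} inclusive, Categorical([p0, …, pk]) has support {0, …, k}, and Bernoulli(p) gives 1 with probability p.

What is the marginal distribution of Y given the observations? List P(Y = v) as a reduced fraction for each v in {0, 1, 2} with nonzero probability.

Enumerate traces; 12 have nonzero weight after conditioning:
  (V=0, U=0, X=3, Y=1, W=1, Z=2) weight 1/432
  (V=0, U=0, X=3, Y=1, W=2, Z=2) weight 1/432
  (V=0, U=0, X=3, Y=1, W=3, Z=2) weight 1/432
  (V=0, U=1, X=2, Y=1, W=1, Z=1) weight 1/216
  (V=0, U=1, X=2, Y=1, W=2, Z=1) weight 1/216
  (V=0, U=1, X=2, Y=1, W=3, Z=1) weight 1/216
  (V=1, U=0, X=3, Y=0, W=1, Z=2) weight 1/336
  (V=1, U=0, X=3, Y=0, W=2, Z=2) weight 1/336
  … 4 more
Group by Y:
  weight(Y=0) = 3/112
  weight(Y=1) = 1/48
Total weight = 3/112 + 1/48 = 1/21
P(Y=0 | obs) = 3/112 / 1/21 = 9/16
P(Y=1 | obs) = 1/48 / 1/21 = 7/16

P(Y=0) = 9/16, P(Y=1) = 7/16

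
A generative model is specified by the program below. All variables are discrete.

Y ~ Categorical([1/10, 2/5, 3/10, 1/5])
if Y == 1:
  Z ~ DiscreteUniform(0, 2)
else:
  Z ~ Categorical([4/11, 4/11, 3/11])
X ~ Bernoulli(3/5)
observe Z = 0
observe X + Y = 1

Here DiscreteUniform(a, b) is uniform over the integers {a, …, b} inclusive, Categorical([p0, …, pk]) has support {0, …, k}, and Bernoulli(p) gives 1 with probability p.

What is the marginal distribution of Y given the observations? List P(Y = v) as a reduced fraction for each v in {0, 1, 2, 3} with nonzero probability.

P(Y=0) = 9/31, P(Y=1) = 22/31

Enumerate traces; 2 have nonzero weight after conditioning:
  (Y=0, Z=0, X=1) weight 6/275
  (Y=1, Z=0, X=0) weight 4/75
Group by Y:
  weight(Y=0) = 6/275
  weight(Y=1) = 4/75
Total weight = 6/275 + 4/75 = 62/825
P(Y=0 | obs) = 6/275 / 62/825 = 9/31
P(Y=1 | obs) = 4/75 / 62/825 = 22/31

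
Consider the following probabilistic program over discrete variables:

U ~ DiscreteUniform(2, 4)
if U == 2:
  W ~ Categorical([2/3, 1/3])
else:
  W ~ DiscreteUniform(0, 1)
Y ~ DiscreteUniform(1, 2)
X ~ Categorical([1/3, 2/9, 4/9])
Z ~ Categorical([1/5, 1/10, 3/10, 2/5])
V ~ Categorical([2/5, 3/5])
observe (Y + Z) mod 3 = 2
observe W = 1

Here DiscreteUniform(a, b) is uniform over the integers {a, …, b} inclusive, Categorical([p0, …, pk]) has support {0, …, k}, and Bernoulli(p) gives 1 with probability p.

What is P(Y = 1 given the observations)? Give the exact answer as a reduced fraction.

P(Y = 1 | obs) = 1/7

Enumerate traces; 54 have nonzero weight after conditioning:
  (U=2, W=1, Y=1, X=0, Z=1, V=0) weight 1/1350
  (U=2, W=1, Y=1, X=0, Z=1, V=1) weight 1/900
  (U=2, W=1, Y=1, X=1, Z=1, V=0) weight 1/2025
  (U=2, W=1, Y=1, X=1, Z=1, V=1) weight 1/1350
  (U=2, W=1, Y=1, X=2, Z=1, V=0) weight 2/2025
  (U=2, W=1, Y=1, X=2, Z=1, V=1) weight 1/675
  (U=2, W=1, Y=2, X=0, Z=0, V=0) weight 1/675
  (U=2, W=1, Y=2, X=0, Z=0, V=1) weight 1/450
  … 46 more
Group by Y:
  weight(Y=1) = 1/45
  weight(Y=2) = 2/15
Total weight = 1/45 + 2/15 = 7/45
P(Y=1 | obs) = 1/45 / 7/45 = 1/7
P(Y=2 | obs) = 2/15 / 7/45 = 6/7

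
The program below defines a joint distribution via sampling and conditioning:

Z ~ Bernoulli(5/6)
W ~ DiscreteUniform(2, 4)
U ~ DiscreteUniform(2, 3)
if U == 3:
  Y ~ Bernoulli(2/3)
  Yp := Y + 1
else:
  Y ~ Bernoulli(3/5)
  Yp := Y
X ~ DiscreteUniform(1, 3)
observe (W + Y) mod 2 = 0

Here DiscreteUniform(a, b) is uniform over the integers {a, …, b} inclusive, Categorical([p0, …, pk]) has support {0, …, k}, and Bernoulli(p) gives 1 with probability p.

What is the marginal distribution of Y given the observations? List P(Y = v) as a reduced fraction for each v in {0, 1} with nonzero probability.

P(Y=0) = 22/41, P(Y=1) = 19/41

Enumerate traces; 36 have nonzero weight after conditioning:
  (Z=0, W=2, U=2, Y=0, X=1) weight 1/270
  (Z=0, W=2, U=2, Y=0, X=2) weight 1/270
  (Z=0, W=2, U=2, Y=0, X=3) weight 1/270
  (Z=0, W=2, U=3, Y=0, X=1) weight 1/324
  (Z=0, W=2, U=3, Y=0, X=2) weight 1/324
  (Z=0, W=2, U=3, Y=0, X=3) weight 1/324
  (Z=0, W=3, U=2, Y=1, X=1) weight 1/180
  (Z=0, W=3, U=2, Y=1, X=2) weight 1/180
  … 28 more
Group by Y:
  weight(Y=0) = 11/45
  weight(Y=1) = 19/90
Total weight = 11/45 + 19/90 = 41/90
P(Y=0 | obs) = 11/45 / 41/90 = 22/41
P(Y=1 | obs) = 19/90 / 41/90 = 19/41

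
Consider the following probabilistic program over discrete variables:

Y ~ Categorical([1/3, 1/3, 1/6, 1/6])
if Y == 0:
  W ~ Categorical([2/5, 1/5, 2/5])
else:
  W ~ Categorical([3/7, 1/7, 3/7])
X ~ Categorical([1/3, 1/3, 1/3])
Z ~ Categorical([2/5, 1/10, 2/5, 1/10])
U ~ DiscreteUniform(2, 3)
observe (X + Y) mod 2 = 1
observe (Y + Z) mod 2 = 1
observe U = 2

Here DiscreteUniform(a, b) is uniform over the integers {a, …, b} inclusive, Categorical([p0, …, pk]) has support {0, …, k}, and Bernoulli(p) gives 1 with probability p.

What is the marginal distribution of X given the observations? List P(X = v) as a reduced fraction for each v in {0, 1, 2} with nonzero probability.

Enumerate traces; 36 have nonzero weight after conditioning:
  (Y=0, W=0, X=1, Z=1, U=2) weight 1/450
  (Y=0, W=0, X=1, Z=3, U=2) weight 1/450
  (Y=0, W=1, X=1, Z=1, U=2) weight 1/900
  (Y=0, W=1, X=1, Z=3, U=2) weight 1/900
  (Y=0, W=2, X=1, Z=1, U=2) weight 1/450
  (Y=0, W=2, X=1, Z=3, U=2) weight 1/450
  (Y=1, W=0, X=0, Z=0, U=2) weight 1/105
  (Y=1, W=0, X=0, Z=2, U=2) weight 1/105
  (Y=1, W=0, X=2, Z=0, U=2) weight 1/105
  … 27 more
Group by X:
  weight(X=0) = 1/15
  weight(X=1) = 1/60
  weight(X=2) = 1/15
Total weight = 1/15 + 1/60 + 1/15 = 3/20
P(X=0 | obs) = 1/15 / 3/20 = 4/9
P(X=1 | obs) = 1/60 / 3/20 = 1/9
P(X=2 | obs) = 1/15 / 3/20 = 4/9

P(X=0) = 4/9, P(X=1) = 1/9, P(X=2) = 4/9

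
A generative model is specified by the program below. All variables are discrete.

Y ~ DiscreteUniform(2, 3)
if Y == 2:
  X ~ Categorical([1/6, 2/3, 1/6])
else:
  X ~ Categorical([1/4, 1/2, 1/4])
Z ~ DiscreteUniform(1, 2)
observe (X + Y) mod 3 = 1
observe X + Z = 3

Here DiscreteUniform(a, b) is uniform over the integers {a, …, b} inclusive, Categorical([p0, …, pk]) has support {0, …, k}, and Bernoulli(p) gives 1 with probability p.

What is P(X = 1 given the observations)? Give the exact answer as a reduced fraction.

P(X = 1 | obs) = 3/4

Enumerate traces; 2 have nonzero weight after conditioning:
  (Y=2, X=2, Z=1) weight 1/24
  (Y=3, X=1, Z=2) weight 1/8
Group by X:
  weight(X=1) = 1/8
  weight(X=2) = 1/24
Total weight = 1/8 + 1/24 = 1/6
P(X=1 | obs) = 1/8 / 1/6 = 3/4
P(X=2 | obs) = 1/24 / 1/6 = 1/4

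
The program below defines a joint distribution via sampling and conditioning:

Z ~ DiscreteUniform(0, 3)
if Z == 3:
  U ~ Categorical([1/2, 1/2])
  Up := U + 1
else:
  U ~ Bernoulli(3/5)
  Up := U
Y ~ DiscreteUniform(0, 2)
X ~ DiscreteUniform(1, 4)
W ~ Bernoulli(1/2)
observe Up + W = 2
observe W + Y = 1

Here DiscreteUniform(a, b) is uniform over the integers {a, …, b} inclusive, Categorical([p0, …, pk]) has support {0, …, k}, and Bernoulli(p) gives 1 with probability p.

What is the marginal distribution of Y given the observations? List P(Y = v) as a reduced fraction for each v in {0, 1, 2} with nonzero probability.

P(Y=0) = 23/28, P(Y=1) = 5/28

Enumerate traces; 20 have nonzero weight after conditioning:
  (Z=0, U=1, Y=0, X=1, W=1) weight 1/160
  (Z=0, U=1, Y=0, X=2, W=1) weight 1/160
  (Z=0, U=1, Y=0, X=3, W=1) weight 1/160
  (Z=0, U=1, Y=0, X=4, W=1) weight 1/160
  (Z=1, U=1, Y=0, X=1, W=1) weight 1/160
  (Z=1, U=1, Y=0, X=2, W=1) weight 1/160
  (Z=1, U=1, Y=0, X=3, W=1) weight 1/160
  (Z=1, U=1, Y=0, X=4, W=1) weight 1/160
  (Z=3, U=1, Y=1, X=1, W=0) weight 1/192
  … 11 more
Group by Y:
  weight(Y=0) = 23/240
  weight(Y=1) = 1/48
Total weight = 23/240 + 1/48 = 7/60
P(Y=0 | obs) = 23/240 / 7/60 = 23/28
P(Y=1 | obs) = 1/48 / 7/60 = 5/28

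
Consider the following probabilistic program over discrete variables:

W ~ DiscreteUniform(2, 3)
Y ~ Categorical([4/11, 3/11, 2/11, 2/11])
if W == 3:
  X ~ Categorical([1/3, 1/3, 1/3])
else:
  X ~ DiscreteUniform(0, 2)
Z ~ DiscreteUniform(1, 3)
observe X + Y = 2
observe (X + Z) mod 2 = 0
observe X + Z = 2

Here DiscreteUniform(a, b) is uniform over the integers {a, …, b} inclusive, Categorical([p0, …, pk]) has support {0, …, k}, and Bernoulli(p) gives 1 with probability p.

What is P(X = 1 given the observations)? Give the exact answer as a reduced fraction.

Enumerate traces; 4 have nonzero weight after conditioning:
  (W=2, Y=1, X=1, Z=1) weight 1/66
  (W=2, Y=2, X=0, Z=2) weight 1/99
  (W=3, Y=1, X=1, Z=1) weight 1/66
  (W=3, Y=2, X=0, Z=2) weight 1/99
Group by X:
  weight(X=0) = 2/99
  weight(X=1) = 1/33
Total weight = 2/99 + 1/33 = 5/99
P(X=0 | obs) = 2/99 / 5/99 = 2/5
P(X=1 | obs) = 1/33 / 5/99 = 3/5

P(X = 1 | obs) = 3/5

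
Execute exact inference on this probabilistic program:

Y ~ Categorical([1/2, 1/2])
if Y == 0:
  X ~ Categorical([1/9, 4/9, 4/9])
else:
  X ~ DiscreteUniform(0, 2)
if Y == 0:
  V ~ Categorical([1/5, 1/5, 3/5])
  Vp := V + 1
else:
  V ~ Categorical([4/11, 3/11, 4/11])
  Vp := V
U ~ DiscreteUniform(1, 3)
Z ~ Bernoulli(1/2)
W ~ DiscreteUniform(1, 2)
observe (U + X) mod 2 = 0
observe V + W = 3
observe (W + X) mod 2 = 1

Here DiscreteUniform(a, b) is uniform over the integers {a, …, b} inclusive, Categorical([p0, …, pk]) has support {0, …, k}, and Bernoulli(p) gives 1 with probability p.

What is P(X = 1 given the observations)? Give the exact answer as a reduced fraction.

Enumerate traces; 16 have nonzero weight after conditioning:
  (Y=0, X=0, V=2, U=2, Z=0, W=1) weight 1/360
  (Y=0, X=0, V=2, U=2, Z=1, W=1) weight 1/360
  (Y=0, X=1, V=1, U=1, Z=0, W=2) weight 1/270
  (Y=0, X=1, V=1, U=1, Z=1, W=2) weight 1/270
  (Y=0, X=1, V=1, U=3, Z=0, W=2) weight 1/270
  (Y=0, X=1, V=1, U=3, Z=1, W=2) weight 1/270
  (Y=0, X=2, V=2, U=2, Z=0, W=1) weight 1/90
  (Y=0, X=2, V=2, U=2, Z=1, W=1) weight 1/90
  … 8 more
Group by X:
  weight(X=0) = 31/1980
  weight(X=1) = 89/2970
  weight(X=2) = 16/495
Total weight = 31/1980 + 89/2970 + 16/495 = 463/5940
P(X=0 | obs) = 31/1980 / 463/5940 = 93/463
P(X=1 | obs) = 89/2970 / 463/5940 = 178/463
P(X=2 | obs) = 16/495 / 463/5940 = 192/463

P(X = 1 | obs) = 178/463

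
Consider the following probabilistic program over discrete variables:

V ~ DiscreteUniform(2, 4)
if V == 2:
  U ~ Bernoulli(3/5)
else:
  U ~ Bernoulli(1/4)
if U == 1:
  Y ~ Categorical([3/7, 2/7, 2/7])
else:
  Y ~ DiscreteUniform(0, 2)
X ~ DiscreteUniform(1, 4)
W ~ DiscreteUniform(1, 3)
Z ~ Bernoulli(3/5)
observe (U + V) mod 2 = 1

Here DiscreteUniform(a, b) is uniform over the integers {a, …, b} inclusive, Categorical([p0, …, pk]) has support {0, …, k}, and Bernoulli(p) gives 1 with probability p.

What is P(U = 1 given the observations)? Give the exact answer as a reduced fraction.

Enumerate traces; 216 have nonzero weight after conditioning:
  (V=2, U=1, Y=0, X=1, W=1, Z=0) weight 1/350
  (V=2, U=1, Y=0, X=1, W=1, Z=1) weight 3/700
  (V=2, U=1, Y=0, X=1, W=2, Z=0) weight 1/350
  (V=2, U=1, Y=0, X=1, W=2, Z=1) weight 3/700
  (V=2, U=1, Y=0, X=1, W=3, Z=0) weight 1/350
  (V=2, U=1, Y=0, X=1, W=3, Z=1) weight 3/700
  (V=2, U=1, Y=0, X=2, W=1, Z=0) weight 1/350
  (V=2, U=1, Y=0, X=2, W=1, Z=1) weight 3/700
  (V=3, U=0, Y=0, X=1, W=1, Z=0) weight 1/360
  … 207 more
Group by U:
  weight(U=0) = 1/4
  weight(U=1) = 17/60
Total weight = 1/4 + 17/60 = 8/15
P(U=0 | obs) = 1/4 / 8/15 = 15/32
P(U=1 | obs) = 17/60 / 8/15 = 17/32

P(U = 1 | obs) = 17/32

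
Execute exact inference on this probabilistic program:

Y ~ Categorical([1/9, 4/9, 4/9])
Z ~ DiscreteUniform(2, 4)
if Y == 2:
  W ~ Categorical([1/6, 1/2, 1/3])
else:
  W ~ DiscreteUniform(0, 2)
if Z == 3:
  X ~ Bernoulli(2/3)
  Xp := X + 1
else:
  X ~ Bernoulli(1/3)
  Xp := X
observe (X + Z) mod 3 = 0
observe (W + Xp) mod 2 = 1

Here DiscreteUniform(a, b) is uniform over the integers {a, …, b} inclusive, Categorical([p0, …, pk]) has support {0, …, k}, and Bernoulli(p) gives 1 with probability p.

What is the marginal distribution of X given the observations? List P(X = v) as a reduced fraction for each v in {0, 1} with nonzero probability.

Enumerate traces; 12 have nonzero weight after conditioning:
  (Y=0, Z=2, W=0, X=1) weight 1/243
  (Y=0, Z=2, W=2, X=1) weight 1/243
  (Y=0, Z=3, W=0, X=0) weight 1/243
  (Y=0, Z=3, W=2, X=0) weight 1/243
  (Y=1, Z=2, W=0, X=1) weight 4/243
  (Y=1, Z=2, W=2, X=1) weight 4/243
  (Y=1, Z=3, W=0, X=0) weight 4/243
  (Y=1, Z=3, W=2, X=0) weight 4/243
  … 4 more
Group by X:
  weight(X=0) = 16/243
  weight(X=1) = 16/243
Total weight = 16/243 + 16/243 = 32/243
P(X=0 | obs) = 16/243 / 32/243 = 1/2
P(X=1 | obs) = 16/243 / 32/243 = 1/2

P(X=0) = 1/2, P(X=1) = 1/2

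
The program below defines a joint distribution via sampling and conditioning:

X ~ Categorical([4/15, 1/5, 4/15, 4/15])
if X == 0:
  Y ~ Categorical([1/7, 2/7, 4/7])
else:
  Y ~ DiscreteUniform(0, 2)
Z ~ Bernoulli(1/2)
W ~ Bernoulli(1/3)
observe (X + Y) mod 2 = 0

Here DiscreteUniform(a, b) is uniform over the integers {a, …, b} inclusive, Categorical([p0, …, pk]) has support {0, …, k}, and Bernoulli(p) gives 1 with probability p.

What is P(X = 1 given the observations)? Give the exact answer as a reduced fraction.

Enumerate traces; 24 have nonzero weight after conditioning:
  (X=0, Y=0, Z=0, W=0) weight 4/315
  (X=0, Y=0, Z=0, W=1) weight 2/315
  (X=0, Y=0, Z=1, W=0) weight 4/315
  (X=0, Y=0, Z=1, W=1) weight 2/315
  (X=0, Y=2, Z=0, W=0) weight 16/315
  (X=0, Y=2, Z=0, W=1) weight 8/315
  (X=0, Y=2, Z=1, W=0) weight 16/315
  (X=0, Y=2, Z=1, W=1) weight 8/315
  (X=1, Y=1, Z=0, W=0) weight 1/45
  (X=2, Y=0, Z=0, W=0) weight 4/135
  … 14 more
Group by X:
  weight(X=0) = 4/21
  weight(X=1) = 1/15
  weight(X=2) = 8/45
  weight(X=3) = 4/45
Total weight = 4/21 + 1/15 + 8/45 + 4/45 = 11/21
P(X=0 | obs) = 4/21 / 11/21 = 4/11
P(X=1 | obs) = 1/15 / 11/21 = 7/55
P(X=2 | obs) = 8/45 / 11/21 = 56/165
P(X=3 | obs) = 4/45 / 11/21 = 28/165

P(X = 1 | obs) = 7/55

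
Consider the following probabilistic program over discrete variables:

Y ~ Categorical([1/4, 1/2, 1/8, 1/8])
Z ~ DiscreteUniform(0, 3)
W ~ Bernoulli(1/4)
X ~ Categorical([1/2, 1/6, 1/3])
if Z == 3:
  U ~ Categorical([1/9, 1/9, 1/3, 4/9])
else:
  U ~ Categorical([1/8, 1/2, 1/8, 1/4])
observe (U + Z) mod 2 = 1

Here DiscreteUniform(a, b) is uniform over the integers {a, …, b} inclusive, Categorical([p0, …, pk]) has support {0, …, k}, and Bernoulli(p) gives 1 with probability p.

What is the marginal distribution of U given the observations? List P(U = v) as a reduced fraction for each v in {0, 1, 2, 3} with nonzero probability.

P(U=0) = 17/158, P(U=1) = 36/79, P(U=2) = 33/158, P(U=3) = 18/79

Enumerate traces; 192 have nonzero weight after conditioning:
  (Y=0, Z=0, W=0, X=0, U=1) weight 3/256
  (Y=0, Z=0, W=0, X=0, U=3) weight 3/512
  (Y=0, Z=0, W=0, X=1, U=1) weight 1/256
  (Y=0, Z=0, W=0, X=1, U=3) weight 1/512
  (Y=0, Z=0, W=0, X=2, U=1) weight 1/128
  (Y=0, Z=0, W=0, X=2, U=3) weight 1/256
  (Y=0, Z=0, W=1, X=0, U=1) weight 1/256
  (Y=0, Z=0, W=1, X=0, U=3) weight 1/512
  (Y=0, Z=1, W=0, X=0, U=0) weight 3/1024
  (Y=0, Z=1, W=0, X=0, U=2) weight 3/1024
  … 182 more
Group by U:
  weight(U=0) = 17/288
  weight(U=1) = 1/4
  weight(U=2) = 11/96
  weight(U=3) = 1/8
Total weight = 17/288 + 1/4 + 11/96 + 1/8 = 79/144
P(U=0 | obs) = 17/288 / 79/144 = 17/158
P(U=1 | obs) = 1/4 / 79/144 = 36/79
P(U=2 | obs) = 11/96 / 79/144 = 33/158
P(U=3 | obs) = 1/8 / 79/144 = 18/79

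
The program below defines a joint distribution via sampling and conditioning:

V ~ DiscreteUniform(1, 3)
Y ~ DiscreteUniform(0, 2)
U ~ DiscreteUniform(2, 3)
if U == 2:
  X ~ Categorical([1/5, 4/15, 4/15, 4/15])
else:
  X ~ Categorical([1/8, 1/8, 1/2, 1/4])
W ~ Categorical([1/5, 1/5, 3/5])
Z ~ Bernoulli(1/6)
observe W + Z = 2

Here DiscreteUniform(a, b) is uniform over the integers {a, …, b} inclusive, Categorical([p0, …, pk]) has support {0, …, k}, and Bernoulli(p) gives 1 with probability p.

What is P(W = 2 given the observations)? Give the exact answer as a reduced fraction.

Enumerate traces; 144 have nonzero weight after conditioning:
  (V=1, Y=0, U=2, X=0, W=1, Z=1) weight 1/2700
  (V=1, Y=0, U=2, X=0, W=2, Z=0) weight 1/180
  (V=1, Y=0, U=2, X=1, W=1, Z=1) weight 1/2025
  (V=1, Y=0, U=2, X=1, W=2, Z=0) weight 1/135
  (V=1, Y=0, U=2, X=2, W=1, Z=1) weight 1/2025
  (V=1, Y=0, U=2, X=2, W=2, Z=0) weight 1/135
  (V=1, Y=0, U=2, X=3, W=1, Z=1) weight 1/2025
  (V=1, Y=0, U=2, X=3, W=2, Z=0) weight 1/135
  … 136 more
Group by W:
  weight(W=1) = 1/30
  weight(W=2) = 1/2
Total weight = 1/30 + 1/2 = 8/15
P(W=1 | obs) = 1/30 / 8/15 = 1/16
P(W=2 | obs) = 1/2 / 8/15 = 15/16

P(W = 2 | obs) = 15/16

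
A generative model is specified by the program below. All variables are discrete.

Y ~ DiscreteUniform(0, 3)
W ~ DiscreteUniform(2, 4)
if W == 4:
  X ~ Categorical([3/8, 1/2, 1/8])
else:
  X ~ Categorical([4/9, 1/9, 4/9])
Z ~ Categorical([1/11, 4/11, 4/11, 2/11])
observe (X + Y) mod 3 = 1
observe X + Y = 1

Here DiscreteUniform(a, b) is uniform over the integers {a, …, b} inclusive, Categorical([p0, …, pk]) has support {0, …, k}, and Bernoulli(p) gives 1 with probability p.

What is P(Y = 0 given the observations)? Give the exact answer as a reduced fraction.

P(Y = 0 | obs) = 4/11

Enumerate traces; 24 have nonzero weight after conditioning:
  (Y=0, W=2, X=1, Z=0) weight 1/1188
  (Y=0, W=2, X=1, Z=1) weight 1/297
  (Y=0, W=2, X=1, Z=2) weight 1/297
  (Y=0, W=2, X=1, Z=3) weight 1/594
  (Y=0, W=3, X=1, Z=0) weight 1/1188
  (Y=0, W=3, X=1, Z=1) weight 1/297
  (Y=0, W=3, X=1, Z=2) weight 1/297
  (Y=0, W=3, X=1, Z=3) weight 1/594
  (Y=1, W=2, X=0, Z=0) weight 1/297
  … 15 more
Group by Y:
  weight(Y=0) = 13/216
  weight(Y=1) = 91/864
Total weight = 13/216 + 91/864 = 143/864
P(Y=0 | obs) = 13/216 / 143/864 = 4/11
P(Y=1 | obs) = 91/864 / 143/864 = 7/11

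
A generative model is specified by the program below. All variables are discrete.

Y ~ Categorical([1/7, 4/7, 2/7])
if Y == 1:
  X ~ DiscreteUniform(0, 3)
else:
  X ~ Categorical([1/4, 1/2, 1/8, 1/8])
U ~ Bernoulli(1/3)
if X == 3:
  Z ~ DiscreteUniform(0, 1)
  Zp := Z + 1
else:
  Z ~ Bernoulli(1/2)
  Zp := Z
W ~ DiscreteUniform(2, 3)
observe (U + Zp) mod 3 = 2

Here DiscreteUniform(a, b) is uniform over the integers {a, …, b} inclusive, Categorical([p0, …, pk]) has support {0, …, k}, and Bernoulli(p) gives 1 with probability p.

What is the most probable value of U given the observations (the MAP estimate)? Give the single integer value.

argmax_v P(U = v | obs) = 1

Enumerate traces; 30 have nonzero weight after conditioning:
  (Y=0, X=0, U=1, Z=1, W=2) weight 1/336
  (Y=0, X=0, U=1, Z=1, W=3) weight 1/336
  (Y=0, X=1, U=1, Z=1, W=2) weight 1/168
  (Y=0, X=1, U=1, Z=1, W=3) weight 1/168
  (Y=0, X=2, U=1, Z=1, W=2) weight 1/672
  (Y=0, X=2, U=1, Z=1, W=3) weight 1/672
  (Y=0, X=3, U=0, Z=1, W=2) weight 1/336
  (Y=0, X=3, U=0, Z=1, W=3) weight 1/336
  … 22 more
Group by U:
  weight(U=0) = 11/168
  weight(U=1) = 1/6
Total weight = 11/168 + 1/6 = 13/56
P(U=0 | obs) = 11/168 / 13/56 = 11/39
P(U=1 | obs) = 1/6 / 13/56 = 28/39
argmax = 1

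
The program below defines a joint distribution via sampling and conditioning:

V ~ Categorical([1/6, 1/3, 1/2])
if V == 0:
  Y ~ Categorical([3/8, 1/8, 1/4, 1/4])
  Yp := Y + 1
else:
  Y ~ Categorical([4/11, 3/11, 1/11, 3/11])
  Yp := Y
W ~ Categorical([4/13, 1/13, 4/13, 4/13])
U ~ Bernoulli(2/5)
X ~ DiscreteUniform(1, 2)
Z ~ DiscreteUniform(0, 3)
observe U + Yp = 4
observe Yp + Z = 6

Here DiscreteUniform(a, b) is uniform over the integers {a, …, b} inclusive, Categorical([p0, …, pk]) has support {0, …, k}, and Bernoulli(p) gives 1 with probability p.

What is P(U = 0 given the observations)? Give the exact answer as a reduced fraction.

Enumerate traces; 32 have nonzero weight after conditioning:
  (V=0, Y=2, W=0, U=1, X=1, Z=3) weight 1/1560
  (V=0, Y=2, W=0, U=1, X=2, Z=3) weight 1/1560
  (V=0, Y=2, W=1, U=1, X=1, Z=3) weight 1/6240
  (V=0, Y=2, W=1, U=1, X=2, Z=3) weight 1/6240
  (V=0, Y=2, W=2, U=1, X=1, Z=3) weight 1/1560
  (V=0, Y=2, W=2, U=1, X=2, Z=3) weight 1/1560
  (V=0, Y=2, W=3, U=1, X=1, Z=3) weight 1/1560
  (V=0, Y=2, W=3, U=1, X=2, Z=3) weight 1/1560
  (V=0, Y=3, W=0, U=0, X=1, Z=2) weight 1/1040
  … 23 more
Group by U:
  weight(U=0) = 1/160
  weight(U=1) = 71/2640
Total weight = 1/160 + 71/2640 = 35/1056
P(U=0 | obs) = 1/160 / 35/1056 = 33/175
P(U=1 | obs) = 71/2640 / 35/1056 = 142/175

P(U = 0 | obs) = 33/175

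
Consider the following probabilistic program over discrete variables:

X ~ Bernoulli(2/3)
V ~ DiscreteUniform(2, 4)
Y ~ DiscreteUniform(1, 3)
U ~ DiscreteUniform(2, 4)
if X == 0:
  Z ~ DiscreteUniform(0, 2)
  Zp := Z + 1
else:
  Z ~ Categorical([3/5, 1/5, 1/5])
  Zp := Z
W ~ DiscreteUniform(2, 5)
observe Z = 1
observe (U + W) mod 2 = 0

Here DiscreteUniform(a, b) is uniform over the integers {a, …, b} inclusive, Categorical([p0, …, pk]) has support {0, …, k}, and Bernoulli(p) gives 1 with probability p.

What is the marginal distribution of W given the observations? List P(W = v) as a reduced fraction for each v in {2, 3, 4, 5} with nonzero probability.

Enumerate traces; 108 have nonzero weight after conditioning:
  (X=0, V=2, Y=1, U=2, Z=1, W=2) weight 1/972
  (X=0, V=2, Y=1, U=2, Z=1, W=4) weight 1/972
  (X=0, V=2, Y=1, U=3, Z=1, W=3) weight 1/972
  (X=0, V=2, Y=1, U=3, Z=1, W=5) weight 1/972
  (X=0, V=2, Y=1, U=4, Z=1, W=2) weight 1/972
  (X=0, V=2, Y=1, U=4, Z=1, W=4) weight 1/972
  (X=0, V=2, Y=2, U=2, Z=1, W=2) weight 1/972
  (X=0, V=2, Y=2, U=2, Z=1, W=4) weight 1/972
  … 100 more
Group by W:
  weight(W=2) = 11/270
  weight(W=3) = 11/540
  weight(W=4) = 11/270
  weight(W=5) = 11/540
Total weight = 11/270 + 11/540 + 11/270 + 11/540 = 11/90
P(W=2 | obs) = 11/270 / 11/90 = 1/3
P(W=3 | obs) = 11/540 / 11/90 = 1/6
P(W=4 | obs) = 11/270 / 11/90 = 1/3
P(W=5 | obs) = 11/540 / 11/90 = 1/6

P(W=2) = 1/3, P(W=3) = 1/6, P(W=4) = 1/3, P(W=5) = 1/6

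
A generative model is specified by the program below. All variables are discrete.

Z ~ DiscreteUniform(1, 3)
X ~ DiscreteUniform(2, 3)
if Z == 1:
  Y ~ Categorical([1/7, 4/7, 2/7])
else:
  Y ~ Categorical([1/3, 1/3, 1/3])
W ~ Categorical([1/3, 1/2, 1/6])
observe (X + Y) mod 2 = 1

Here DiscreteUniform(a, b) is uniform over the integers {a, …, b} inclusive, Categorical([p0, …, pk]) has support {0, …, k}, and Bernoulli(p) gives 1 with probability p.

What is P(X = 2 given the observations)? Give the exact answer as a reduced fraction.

Enumerate traces; 27 have nonzero weight after conditioning:
  (Z=1, X=2, Y=1, W=0) weight 2/63
  (Z=1, X=2, Y=1, W=1) weight 1/21
  (Z=1, X=2, Y=1, W=2) weight 1/63
  (Z=1, X=3, Y=0, W=0) weight 1/126
  (Z=1, X=3, Y=0, W=1) weight 1/84
  (Z=1, X=3, Y=0, W=2) weight 1/252
  (Z=1, X=3, Y=2, W=0) weight 1/63
  (Z=1, X=3, Y=2, W=1) weight 1/42
  … 19 more
Group by X:
  weight(X=2) = 13/63
  weight(X=3) = 37/126
Total weight = 13/63 + 37/126 = 1/2
P(X=2 | obs) = 13/63 / 1/2 = 26/63
P(X=3 | obs) = 37/126 / 1/2 = 37/63

P(X = 2 | obs) = 26/63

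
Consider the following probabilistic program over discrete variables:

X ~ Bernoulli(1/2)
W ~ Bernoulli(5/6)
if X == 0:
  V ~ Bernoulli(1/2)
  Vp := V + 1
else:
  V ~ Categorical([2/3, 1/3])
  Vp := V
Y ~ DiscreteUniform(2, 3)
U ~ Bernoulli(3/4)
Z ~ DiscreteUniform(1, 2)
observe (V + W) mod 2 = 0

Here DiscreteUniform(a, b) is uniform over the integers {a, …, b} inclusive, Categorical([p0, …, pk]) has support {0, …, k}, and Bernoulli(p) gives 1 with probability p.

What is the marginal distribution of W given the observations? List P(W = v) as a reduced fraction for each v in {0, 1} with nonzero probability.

Enumerate traces; 32 have nonzero weight after conditioning:
  (X=0, W=0, V=0, Y=2, U=0, Z=1) weight 1/384
  (X=0, W=0, V=0, Y=2, U=0, Z=2) weight 1/384
  (X=0, W=0, V=0, Y=2, U=1, Z=1) weight 1/128
  (X=0, W=0, V=0, Y=2, U=1, Z=2) weight 1/128
  (X=0, W=0, V=0, Y=3, U=0, Z=1) weight 1/384
  (X=0, W=0, V=0, Y=3, U=0, Z=2) weight 1/384
  (X=0, W=0, V=0, Y=3, U=1, Z=1) weight 1/128
  (X=0, W=0, V=0, Y=3, U=1, Z=2) weight 1/128
  (X=0, W=1, V=1, Y=2, U=0, Z=1) weight 5/384
  … 23 more
Group by W:
  weight(W=0) = 7/72
  weight(W=1) = 25/72
Total weight = 7/72 + 25/72 = 4/9
P(W=0 | obs) = 7/72 / 4/9 = 7/32
P(W=1 | obs) = 25/72 / 4/9 = 25/32

P(W=0) = 7/32, P(W=1) = 25/32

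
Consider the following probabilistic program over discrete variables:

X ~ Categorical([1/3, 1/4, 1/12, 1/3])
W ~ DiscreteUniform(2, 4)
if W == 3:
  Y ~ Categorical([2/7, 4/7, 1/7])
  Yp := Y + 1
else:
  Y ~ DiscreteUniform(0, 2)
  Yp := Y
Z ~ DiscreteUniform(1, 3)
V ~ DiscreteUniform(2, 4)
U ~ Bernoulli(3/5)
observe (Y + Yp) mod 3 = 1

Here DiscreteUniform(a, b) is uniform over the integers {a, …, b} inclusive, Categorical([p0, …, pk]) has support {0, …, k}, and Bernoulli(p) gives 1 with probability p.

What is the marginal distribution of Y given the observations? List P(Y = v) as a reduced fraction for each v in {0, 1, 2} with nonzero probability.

Enumerate traces; 216 have nonzero weight after conditioning:
  (X=0, W=2, Y=2, Z=1, V=2, U=0) weight 2/1215
  (X=0, W=2, Y=2, Z=1, V=2, U=1) weight 1/405
  (X=0, W=2, Y=2, Z=1, V=3, U=0) weight 2/1215
  (X=0, W=2, Y=2, Z=1, V=3, U=1) weight 1/405
  (X=0, W=2, Y=2, Z=1, V=4, U=0) weight 2/1215
  (X=0, W=2, Y=2, Z=1, V=4, U=1) weight 1/405
  (X=0, W=2, Y=2, Z=2, V=2, U=0) weight 2/1215
  (X=0, W=2, Y=2, Z=2, V=2, U=1) weight 1/405
  (X=0, W=3, Y=0, Z=1, V=2, U=0) weight 4/2835
  … 207 more
Group by Y:
  weight(Y=0) = 2/21
  weight(Y=2) = 2/9
Total weight = 2/21 + 2/9 = 20/63
P(Y=0 | obs) = 2/21 / 20/63 = 3/10
P(Y=2 | obs) = 2/9 / 20/63 = 7/10

P(Y=0) = 3/10, P(Y=2) = 7/10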